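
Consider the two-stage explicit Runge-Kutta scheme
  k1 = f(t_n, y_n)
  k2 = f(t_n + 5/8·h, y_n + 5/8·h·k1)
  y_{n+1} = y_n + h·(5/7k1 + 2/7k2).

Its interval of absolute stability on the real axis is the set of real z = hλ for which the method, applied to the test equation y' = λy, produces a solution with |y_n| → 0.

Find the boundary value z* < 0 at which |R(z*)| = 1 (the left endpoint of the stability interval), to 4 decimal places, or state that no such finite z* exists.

left endpoint -5.6000.

On y'=λy, z=hλ:
  k1=λy_n ⇒ h·k1=z·y_n;  k2=λ(1+5/8z)y_n ⇒ h·k2=z(1+5/8z)y_n
  y_{n+1}/y_n = 1 + 5/7z + 2/7z(1+5/8z) = 1 + z + 5/28z²
  R(z) = 1 + z + 5/28z².

Boundary: |R(x)|=1, x<0.
x=-0.42: |R|=0.6115
R=1: x+5/28x²=0 ⇒ x=−28/5=-5.6000; min R=1−1/(4·5/28)=-0.4000>−1
Confirm numerically:
  x=-5.543: |R|=0.94358 <1
  x=-3.892: |R|=0.18706 <1
  x=-3.824: |R|=0.21275 <1
  x=-3.252: |R|=0.36352 <1
  x=-5.922: |R|=1.34051 >1
  x=-5.860: |R|=1.27207 >1
  x=-5.643: |R|=1.04333 >1
Stable set (-5.6000, 0).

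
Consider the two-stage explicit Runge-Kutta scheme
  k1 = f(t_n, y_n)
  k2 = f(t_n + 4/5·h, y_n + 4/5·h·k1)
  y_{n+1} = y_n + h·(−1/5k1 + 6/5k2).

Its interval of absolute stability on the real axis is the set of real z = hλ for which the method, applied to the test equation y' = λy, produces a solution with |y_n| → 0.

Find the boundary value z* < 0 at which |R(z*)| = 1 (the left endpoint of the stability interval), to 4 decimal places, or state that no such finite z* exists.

z* = -1.0417.

On y'=λy, z=hλ:
  k1=λy_n ⇒ h·k1=z·y_n;  k2=λ(1+4/5z)y_n ⇒ h·k2=z(1+4/5z)y_n
  y_{n+1}/y_n = 1 − 1/5z + 6/5z(1+4/5z) = 1 + z + 24/25z²
  ⇒ R(z) = 1 + z + 24/25z².

Find x<0 with |R(x)|<1.
x=-1.04: |R|=0.9983
R=1: x+24/25x²=0 ⇒ x=−25/24=-1.0417; min R=1−1/(4·24/25)=0.7396>−1
Confirm numerically:
  x=-0.966: |R|=0.92983 <1
  x=-0.892: |R|=0.87184 <1
  x=-0.575: |R|=0.74240 <1
  x=-1.239: |R|=1.23472 >1
  x=-1.106: |R|=1.06831 >1
Interval (-1.0417, 0).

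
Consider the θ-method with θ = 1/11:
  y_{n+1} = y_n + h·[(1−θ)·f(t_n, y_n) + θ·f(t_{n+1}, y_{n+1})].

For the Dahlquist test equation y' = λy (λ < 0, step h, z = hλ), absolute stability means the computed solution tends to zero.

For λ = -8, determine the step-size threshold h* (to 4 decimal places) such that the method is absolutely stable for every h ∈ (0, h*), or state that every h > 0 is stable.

(-2.4444,0); λ=-8 ⇒ h* = (22/9)/8 = 0.3056.

On y'=λy, z=hλ:
  y_{n+1} = y_n + z·[10/11·y_n + 1/11·y_{n+1}] ⇒ (1 − 1/11z)y_{n+1} = (1 + 10/11z)y_n
  Hence R(z) = (1 + 10/11z)/(1 − 1/11z).

Find x<0 with |R(x)|<1.
x=-0.65: |R|=0.3863
R=−1: 1+10/11x = −1+1/11x ⇒ -9/11x=2 ⇒ x=2/(-9/11)=-2.4444
Confirm numerically:
  x=-2.095: |R|=0.75983 <1
  x=-1.863: |R|=0.59317 <1
  x=-1.022: |R|=0.06488 <1
  x=-3.006: |R|=1.36085 >1
  x=-2.641: |R|=1.12968 >1
Stable set (-2.4444, 0).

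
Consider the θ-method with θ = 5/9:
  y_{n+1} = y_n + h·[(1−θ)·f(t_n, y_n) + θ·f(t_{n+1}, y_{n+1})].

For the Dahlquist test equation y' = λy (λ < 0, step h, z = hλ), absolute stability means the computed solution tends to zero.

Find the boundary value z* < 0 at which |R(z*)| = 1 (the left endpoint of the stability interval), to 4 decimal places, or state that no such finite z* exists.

With y'=λy (z=hλ):
  y_{n+1} = y_n + z·[4/9·y_n + 5/9·y_{n+1}] ⇒ (1 − 5/9z)y_{n+1} = (1 + 4/9z)y_n
  so R(z) = (1 + 4/9z)/(1 − 5/9z).

Boundary: |R(x)|=1, x<0.
x=-1.5: |R|=0.1818
x=-2: |R|=0.0526
x=-10: |R|=0.5254
x=-100: |R|=0.7682
θ=5/9≥1/2 ⇒ |1+4/9x|<|1−5/9x| ∀x<0 ⇒ interval (−∞,0).

(−∞, 0) — no finite endpoint.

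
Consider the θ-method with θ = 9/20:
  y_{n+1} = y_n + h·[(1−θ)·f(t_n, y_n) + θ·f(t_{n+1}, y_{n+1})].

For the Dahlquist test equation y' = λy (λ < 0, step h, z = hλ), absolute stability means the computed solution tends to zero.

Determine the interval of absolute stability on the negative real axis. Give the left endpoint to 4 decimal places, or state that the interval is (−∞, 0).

Set f=λy, z=hλ:
  y_{n+1} = y_n + z·[11/20·y_n + 9/20·y_{n+1}] ⇒ (1 − 9/20z)y_{n+1} = (1 + 11/20z)y_n
  R(z) = (1 + 11/20z)/(1 − 9/20z).

Solve |R(x)|<1 on ℝ⁻.
x=-0.54: |R|=0.5656
R=−1: 1+11/20x = −1+9/20x ⇒ -1/10x=2 ⇒ x=2/(-1/10)=-20.0000
Confirm numerically:
  x=-18.337: |R|=0.98202 <1
  x=-12.000: |R|=0.87500 <1
  x=-10.876: |R|=0.84520 <1
  x=-9.277: |R|=0.79278 <1
  x=-20.494: |R|=1.00483 >1
  x=-20.259: |R|=1.00256 >1
So |R|<1 on (-20.0000, 0).

(-20.0000, 0).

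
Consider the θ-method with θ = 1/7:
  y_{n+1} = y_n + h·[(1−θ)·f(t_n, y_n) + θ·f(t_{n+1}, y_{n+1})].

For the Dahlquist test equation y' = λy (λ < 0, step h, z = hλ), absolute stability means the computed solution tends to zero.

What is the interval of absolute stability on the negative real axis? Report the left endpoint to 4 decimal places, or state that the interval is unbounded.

(-2.8000, 0).

On y'=λy, z=hλ:
  y_{n+1} = y_n + z·[6/7·y_n + 1/7·y_{n+1}] ⇒ (1 − 1/7z)y_{n+1} = (1 + 6/7z)y_n
  ⇒ R(z) = (1 + 6/7z)/(1 − 1/7z).

Find x<0 with |R(x)|<1.
x=-0.56: |R|=0.4815
R=−1: 1+6/7x = −1+1/7x ⇒ -5/7x=2 ⇒ x=2/(-5/7)=-2.8000
Confirm numerically:
  x=-2.624: |R|=0.90856 <1
  x=-1.691: |R|=0.36198 <1
  x=-1.220: |R|=0.03893 <1
  x=-3.217: |R|=1.20407 >1
  x=-3.128: |R|=1.16193 >1
So |R|<1 on (-2.8000, 0).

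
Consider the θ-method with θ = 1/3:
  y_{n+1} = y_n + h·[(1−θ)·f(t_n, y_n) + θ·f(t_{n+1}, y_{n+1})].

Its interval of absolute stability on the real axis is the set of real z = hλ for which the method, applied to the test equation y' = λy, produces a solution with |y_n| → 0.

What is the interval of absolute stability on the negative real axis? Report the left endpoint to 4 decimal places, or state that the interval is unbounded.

Set f=λy, z=hλ:
  y_{n+1} = y_n + z·[2/3·y_n + 1/3·y_{n+1}] ⇒ (1 − 1/3z)y_{n+1} = (1 + 2/3z)y_n
  R(z) = (1 + 2/3z)/(1 − 1/3z).

Find x<0 with |R(x)|<1.
x=-0.55: |R|=0.5352
R=−1: 1+2/3x = −1+1/3x ⇒ -1/3x=2 ⇒ x=2/(-1/3)=-6.0000
Confirm numerically:
  x=-4.470: |R|=0.79518 <1
  x=-3.767: |R|=0.67002 <1
  x=-3.704: |R|=0.65752 <1
  x=-6.165: |R|=1.01800 >1
  x=-6.158: |R|=1.01725 >1
  x=-6.056: |R|=1.00618 >1
Interval (-6.0000, 0).

z∈(-6.0000,0).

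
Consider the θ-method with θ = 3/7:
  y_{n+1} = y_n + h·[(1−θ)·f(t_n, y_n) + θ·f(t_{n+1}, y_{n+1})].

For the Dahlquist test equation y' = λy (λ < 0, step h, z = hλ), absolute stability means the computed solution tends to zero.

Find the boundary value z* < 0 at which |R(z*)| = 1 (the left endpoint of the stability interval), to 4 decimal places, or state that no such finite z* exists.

Set f=λy, z=hλ:
  y_{n+1} = y_n + z·[4/7·y_n + 3/7·y_{n+1}] ⇒ (1 − 3/7z)y_{n+1} = (1 + 4/7z)y_n
  R(z) = (1 + 4/7z)/(1 − 3/7z).

Boundary: |R(x)|=1, x<0.
x=-0.36: |R|=0.6881
R=−1: 1+4/7x = −1+3/7x ⇒ -1/7x=2 ⇒ x=2/(-1/7)=-14.0000
Confirm numerically:
  x=-10.412: |R|=0.90616 <1
  x=-9.892: |R|=0.88799 <1
  x=-6.176: |R|=0.69351 <1
  x=-14.050: |R|=1.00102 >1
  x=-14.037: |R|=1.00075 >1
Stable set (-14.0000, 0).

left endpoint -14.0000.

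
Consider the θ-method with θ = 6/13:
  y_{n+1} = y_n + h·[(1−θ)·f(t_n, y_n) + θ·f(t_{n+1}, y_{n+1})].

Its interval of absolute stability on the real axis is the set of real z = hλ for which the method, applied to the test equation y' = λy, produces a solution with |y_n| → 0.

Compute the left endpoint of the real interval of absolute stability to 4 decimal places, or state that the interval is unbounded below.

Set f=λy, z=hλ:
  y_{n+1} = y_n + z·[7/13·y_n + 6/13·y_{n+1}] ⇒ (1 − 6/13z)y_{n+1} = (1 + 7/13z)y_n
  ⇒ R(z) = (1 + 7/13z)/(1 − 6/13z).

Find x<0 with |R(x)|<1.
x=-1.32: |R|=0.1797
R=−1: 1+7/13x = −1+6/13x ⇒ -1/13x=2 ⇒ x=2/(-1/13)=-26.0000
Confirm numerically:
  x=-25.860: |R|=0.99917 <1
  x=-22.152: |R|=0.97363 <1
  x=-16.326: |R|=0.91281 <1
  x=-15.828: |R|=0.90579 <1
  x=-26.525: |R|=1.00305 >1
  x=-26.131: |R|=1.00077 >1
Stable set (-26.0000, 0).

z* = -26.0000.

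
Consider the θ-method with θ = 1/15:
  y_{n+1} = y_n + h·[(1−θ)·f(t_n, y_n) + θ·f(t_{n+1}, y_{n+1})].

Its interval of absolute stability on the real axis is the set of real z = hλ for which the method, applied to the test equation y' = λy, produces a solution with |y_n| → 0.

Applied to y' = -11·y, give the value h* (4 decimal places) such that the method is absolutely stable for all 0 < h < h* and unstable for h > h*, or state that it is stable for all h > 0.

Set f=λy, z=hλ:
  y_{n+1} = y_n + z·[14/15·y_n + 1/15·y_{n+1}] ⇒ (1 − 1/15z)y_{n+1} = (1 + 14/15z)y_n
  Hence R(z) = (1 + 14/15z)/(1 − 1/15z).

Solve |R(x)|<1 on ℝ⁻.
x=-1.7: |R|=0.5269
R=−1: 1+14/15x = −1+1/15x ⇒ -13/15x=2 ⇒ x=2/(-13/15)=-2.3077
Confirm numerically:
  x=-2.193: |R|=0.91328 <1
  x=-2.165: |R|=0.89193 <1
  x=-2.160: |R|=0.88811 <1
  x=-1.512: |R|=0.37355 <1
  x=-2.896: |R|=1.42736 >1
  x=-2.875: |R|=1.41259 >1
  x=-2.363: |R|=1.04141 >1
Interval (-2.3077, 0).

(-2.3077,0); λ=-11 ⇒ h* = (30/13)/11 = 0.2098.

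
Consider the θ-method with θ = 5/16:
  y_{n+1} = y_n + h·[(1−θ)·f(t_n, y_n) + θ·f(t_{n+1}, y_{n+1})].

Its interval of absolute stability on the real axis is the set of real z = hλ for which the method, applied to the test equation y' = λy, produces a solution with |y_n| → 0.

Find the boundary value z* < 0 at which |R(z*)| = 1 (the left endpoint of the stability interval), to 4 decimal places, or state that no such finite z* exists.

Set f=λy, z=hλ:
  y_{n+1} = y_n + z·[11/16·y_n + 5/16·y_{n+1}] ⇒ (1 − 5/16z)y_{n+1} = (1 + 11/16z)y_n
  ⇒ R(z) = (1 + 11/16z)/(1 − 5/16z).

Solve |R(x)|<1 on ℝ⁻.
x=-0.86: |R|=0.3222
R=−1: 1+11/16x = −1+5/16x ⇒ -3/8x=2 ⇒ x=2/(-3/8)=-5.3333
Confirm numerically:
  x=-5.151: |R|=0.97380 <1
  x=-4.708: |R|=0.90511 <1
  x=-4.043: |R|=0.78622 <1
  x=-3.165: |R|=0.59120 <1
  x=-5.765: |R|=1.05778 >1
  x=-5.517: |R|=1.02528 >1
  x=-5.444: |R|=1.01536 >1
Stable set (-5.3333, 0).

left endpoint -5.3333.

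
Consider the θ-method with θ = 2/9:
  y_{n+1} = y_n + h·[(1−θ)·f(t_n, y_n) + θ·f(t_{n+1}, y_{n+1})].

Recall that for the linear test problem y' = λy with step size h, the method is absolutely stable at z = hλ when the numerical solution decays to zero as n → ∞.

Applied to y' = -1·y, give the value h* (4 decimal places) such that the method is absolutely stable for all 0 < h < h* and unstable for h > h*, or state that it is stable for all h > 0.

(-3.6000,0); λ=-1 ⇒ h* = (18/5)/1 = 3.6000.

With y'=λy (z=hλ):
  y_{n+1} = y_n + z·[7/9·y_n + 2/9·y_{n+1}] ⇒ (1 − 2/9z)y_{n+1} = (1 + 7/9z)y_n
  Hence R(z) = (1 + 7/9z)/(1 − 2/9z).

Need |R(x)|<1, x<0.
x=-1.35: |R|=0.0385
R=−1: 1+7/9x = −1+2/9x ⇒ -5/9x=2 ⇒ x=2/(-5/9)=-3.6000
Confirm numerically:
  x=-3.148: |R|=0.85225 <1
  x=-2.274: |R|=0.51063 <1
  x=-2.204: |R|=0.47942 <1
  x=-1.642: |R|=0.20303 <1
  x=-4.173: |R|=1.16517 >1
  x=-3.934: |R|=1.09900 >1
Stable set (-3.6000, 0).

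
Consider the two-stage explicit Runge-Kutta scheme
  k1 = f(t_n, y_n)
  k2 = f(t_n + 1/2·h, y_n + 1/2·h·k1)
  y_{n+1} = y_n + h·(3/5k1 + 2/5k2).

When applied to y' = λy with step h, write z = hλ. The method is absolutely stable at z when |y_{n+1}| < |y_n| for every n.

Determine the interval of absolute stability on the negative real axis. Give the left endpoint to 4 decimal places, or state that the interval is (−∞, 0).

z∈(-5.0000,0).

Set f=λy, z=hλ:
  k1=λy_n ⇒ h·k1=z·y_n;  k2=λ(1+1/2z)y_n ⇒ h·k2=z(1+1/2z)y_n
  y_{n+1}/y_n = 1 + 3/5z + 2/5z(1+1/2z) = 1 + z + 1/5z²
  R(z) = 1 + z + 1/5z².

Need |R(x)|<1, x<0.
x=-0.52: |R|=0.5341
R=1: x+1/5x²=0 ⇒ x=−5=-5.0000; min R=1−1/(4·1/5)=-0.2500>−1
Confirm numerically:
  x=-4.223: |R|=0.34375 <1
  x=-4.078: |R|=0.24802 <1
  x=-3.919: |R|=0.15271 <1
  x=-2.870: |R|=0.22262 <1
  x=-5.523: |R|=1.57771 >1
  x=-5.444: |R|=1.48343 >1
  x=-5.152: |R|=1.15662 >1
Interval (-5.0000, 0).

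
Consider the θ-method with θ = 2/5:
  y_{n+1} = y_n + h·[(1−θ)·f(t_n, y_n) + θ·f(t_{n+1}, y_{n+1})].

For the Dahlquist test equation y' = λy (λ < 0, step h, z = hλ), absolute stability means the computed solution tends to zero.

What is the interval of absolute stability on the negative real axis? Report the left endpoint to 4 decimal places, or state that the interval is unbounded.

Test eqn y'=λy, z=hλ:
  y_{n+1} = y_n + z·[3/5·y_n + 2/5·y_{n+1}] ⇒ (1 − 2/5z)y_{n+1} = (1 + 3/5z)y_n
  Hence R(z) = (1 + 3/5z)/(1 − 2/5z).

Need |R(x)|<1, x<0.
x=-1.58: |R|=0.0319
R=−1: 1+3/5x = −1+2/5x ⇒ -1/5x=2 ⇒ x=2/(-1/5)=-10.0000
Confirm numerically:
  x=-8.004: |R|=0.90499 <1
  x=-5.189: |R|=0.68715 <1
  x=-4.514: |R|=0.60893 <1
  x=-10.434: |R|=1.01678 >1
  x=-10.360: |R|=1.01400 >1
Interval (-10.0000, 0).

z∈(-10.0000,0).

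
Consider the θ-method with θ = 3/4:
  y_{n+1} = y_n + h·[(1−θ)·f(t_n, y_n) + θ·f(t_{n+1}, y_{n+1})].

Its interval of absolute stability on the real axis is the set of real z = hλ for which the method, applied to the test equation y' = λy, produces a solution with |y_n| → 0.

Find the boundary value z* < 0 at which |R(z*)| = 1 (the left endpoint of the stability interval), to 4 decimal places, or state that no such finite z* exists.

(−∞, 0) — no finite endpoint.

On y'=λy, z=hλ:
  y_{n+1} = y_n + z·[1/4·y_n + 3/4·y_{n+1}] ⇒ (1 − 3/4z)y_{n+1} = (1 + 1/4z)y_n
  ⇒ R(z) = (1 + 1/4z)/(1 − 3/4z).

Solve |R(x)|<1 on ℝ⁻.
x=-0.79: |R|=0.5039
x=-2: |R|=0.2000
x=-10: |R|=0.1765
x=-100: |R|=0.3158
θ=3/4≥1/2 ⇒ |1+1/4x|<|1−3/4x| ∀x<0 ⇒ unbounded interval.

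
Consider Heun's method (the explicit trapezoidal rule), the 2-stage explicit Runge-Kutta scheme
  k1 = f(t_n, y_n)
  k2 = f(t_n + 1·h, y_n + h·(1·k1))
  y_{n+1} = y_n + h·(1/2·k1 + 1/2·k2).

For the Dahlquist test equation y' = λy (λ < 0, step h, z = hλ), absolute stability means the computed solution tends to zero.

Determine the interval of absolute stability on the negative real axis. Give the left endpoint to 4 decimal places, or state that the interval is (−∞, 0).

(-2.0000, 0).

With y'=λy (z=hλ):
  order 2, 2-stage ⇒ R(z)=1+z+z^2/2
  (e.g. R(-1.74)=0.77380, |R|=0.77380)

Need |R(x)|<1, x<0.
x=-1.74: |R|=0.7738
|R(-2.1)|=1.1050 |R(-1.7)|=0.7450 |R(-0.51)|=0.6200
Bisect:
  x_lo=-2.6379 |R|=1.8413  x_hi=-0.3209 |R|=0.7306
  mid=-1.47937 |R|=0.61490 →hi
  mid=-2.05862 |R|=1.06034 →lo
  mid=-1.76900 |R|=0.79568 →hi
  mid=-1.91381 |R|=0.91753 →hi
  mid=-1.98622 |R|=0.98631 →hi
  mid=-2.02242 |R|=1.02267 →lo
  mid=-2.00432 |R|=1.00433 →lo
  mid=-1.99527 |R|=0.99528 →hi
  mid=-1.99979 |R|=0.99979 →hi
  ...
  [-2.00008,-1.99994] ⇒ x*=-2.0000
Interval (-2.0000, 0).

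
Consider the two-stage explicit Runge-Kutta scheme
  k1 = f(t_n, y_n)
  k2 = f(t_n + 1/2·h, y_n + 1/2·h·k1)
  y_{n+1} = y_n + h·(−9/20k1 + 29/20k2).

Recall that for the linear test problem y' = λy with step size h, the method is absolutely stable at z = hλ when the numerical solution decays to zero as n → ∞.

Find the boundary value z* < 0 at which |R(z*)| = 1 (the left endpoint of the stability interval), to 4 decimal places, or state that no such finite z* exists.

left endpoint -1.3793.

Test eqn y'=λy, z=hλ:
  k1=λy_n ⇒ h·k1=z·y_n;  k2=λ(1+1/2z)y_n ⇒ h·k2=z(1+1/2z)y_n
  y_{n+1}/y_n = 1 − 9/20z + 29/20z(1+1/2z) = 1 + z + 29/40z²
  R(z) = 1 + z + 29/40z².

Need |R(x)|<1, x<0.
x=-1.07: |R|=0.7601
R=1: x+29/40x²=0 ⇒ x=−40/29=-1.3793; min R=1−1/(4·29/40)=0.6552>−1
Confirm numerically:
  x=-1.312: |R|=0.93597 <1
  x=-1.088: |R|=0.77021 <1
  x=-1.079: |R|=0.76507 <1
  x=-1.067: |R|=0.75840 <1
  x=-1.874: |R|=1.67211 >1
  x=-1.662: |R|=1.34063 >1
  x=-1.624: |R|=1.28810 >1
Interval (-1.3793, 0).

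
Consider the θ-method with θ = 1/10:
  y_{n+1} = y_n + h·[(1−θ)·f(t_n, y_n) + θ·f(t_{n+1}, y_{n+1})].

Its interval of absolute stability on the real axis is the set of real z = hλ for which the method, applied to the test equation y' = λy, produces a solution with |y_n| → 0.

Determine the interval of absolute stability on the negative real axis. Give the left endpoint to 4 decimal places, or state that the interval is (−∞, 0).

With y'=λy (z=hλ):
  y_{n+1} = y_n + z·[9/10·y_n + 1/10·y_{n+1}] ⇒ (1 − 1/10z)y_{n+1} = (1 + 9/10z)y_n
  so R(z) = (1 + 9/10z)/(1 − 1/10z).

Need |R(x)|<1, x<0.
x=-1.77: |R|=0.5038
R=−1: 1+9/10x = −1+1/10x ⇒ -4/5x=2 ⇒ x=2/(-4/5)=-2.5000
Confirm numerically:
  x=-2.256: |R|=0.84073 <1
  x=-1.844: |R|=0.55691 <1
  x=-1.775: |R|=0.50743 <1
  x=-3.029: |R|=1.32481 >1
  x=-2.902: |R|=1.24926 >1
  x=-2.804: |R|=1.18994 >1
Stable set (-2.5000, 0).

(-2.5000, 0).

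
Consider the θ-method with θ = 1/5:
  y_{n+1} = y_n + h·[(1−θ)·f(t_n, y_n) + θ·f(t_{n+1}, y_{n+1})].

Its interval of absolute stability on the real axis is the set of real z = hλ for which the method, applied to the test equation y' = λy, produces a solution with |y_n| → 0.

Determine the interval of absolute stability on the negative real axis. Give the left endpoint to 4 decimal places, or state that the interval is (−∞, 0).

(-3.3333, 0).

Test eqn y'=λy, z=hλ:
  y_{n+1} = y_n + z·[4/5·y_n + 1/5·y_{n+1}] ⇒ (1 − 1/5z)y_{n+1} = (1 + 4/5z)y_n
  ⇒ R(z) = (1 + 4/5z)/(1 − 1/5z).

Boundary: |R(x)|=1, x<0.
x=-0.72: |R|=0.3706
R=−1: 1+4/5x = −1+1/5x ⇒ -3/5x=2 ⇒ x=2/(-3/5)=-3.3333
Confirm numerically:
  x=-3.211: |R|=0.95530 <1
  x=-2.102: |R|=0.47986 <1
  x=-2.075: |R|=0.46643 <1
  x=-1.648: |R|=0.23947 <1
  x=-3.635: |R|=1.10481 >1
  x=-3.411: |R|=1.02770 >1
  x=-3.354: |R|=1.00742 >1
So |R|<1 on (-3.3333, 0).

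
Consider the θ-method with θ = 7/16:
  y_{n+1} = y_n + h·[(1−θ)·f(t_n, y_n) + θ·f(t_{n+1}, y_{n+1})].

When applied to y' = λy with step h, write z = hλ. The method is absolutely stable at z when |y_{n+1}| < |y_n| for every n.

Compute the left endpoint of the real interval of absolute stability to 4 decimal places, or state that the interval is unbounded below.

left endpoint -16.0000.

With y'=λy (z=hλ):
  y_{n+1} = y_n + z·[9/16·y_n + 7/16·y_{n+1}] ⇒ (1 − 7/16z)y_{n+1} = (1 + 9/16z)y_n
  Hence R(z) = (1 + 9/16z)/(1 − 7/16z).

Solve |R(x)|<1 on ℝ⁻.
x=-1.2: |R|=0.2131
R=−1: 1+9/16x = −1+7/16x ⇒ -1/8x=2 ⇒ x=2/(-1/8)=-16.0000
Confirm numerically:
  x=-15.644: |R|=0.99433 <1
  x=-14.100: |R|=0.96687 <1
  x=-12.840: |R|=0.94031 <1
  x=-7.666: |R|=0.76073 <1
  x=-16.594: |R|=1.00899 >1
  x=-16.125: |R|=1.00194 >1
  x=-16.057: |R|=1.00089 >1
Interval (-16.0000, 0).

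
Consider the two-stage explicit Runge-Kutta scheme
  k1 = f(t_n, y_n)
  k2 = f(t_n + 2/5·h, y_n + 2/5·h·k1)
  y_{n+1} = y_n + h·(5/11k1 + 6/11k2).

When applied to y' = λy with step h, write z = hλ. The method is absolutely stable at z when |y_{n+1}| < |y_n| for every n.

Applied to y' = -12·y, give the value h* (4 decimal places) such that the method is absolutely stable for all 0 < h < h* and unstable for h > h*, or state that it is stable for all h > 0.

(-4.5833,0); λ=-12 ⇒ h* = (55/12)/12 = 0.3819.

Set f=λy, z=hλ:
  k1=λy_n ⇒ h·k1=z·y_n;  k2=λ(1+2/5z)y_n ⇒ h·k2=z(1+2/5z)y_n
  y_{n+1}/y_n = 1 + 5/11z + 6/11z(1+2/5z) = 1 + z + 12/55z²
  R(z) = 1 + z + 12/55z².

Solve |R(x)|<1 on ℝ⁻.
x=-1.13: |R|=0.1486
R=1: x+12/55x²=0 ⇒ x=−55/12=-4.5833; min R=1−1/(4·12/55)=-0.1458>−1
Confirm numerically:
  x=-4.006: |R|=0.49539 <1
  x=-3.511: |R|=0.17855 <1
  x=-2.493: |R|=0.13699 <1
  x=-4.963: |R|=1.41112 >1
  x=-4.919: |R|=1.36025 >1
  x=-4.833: |R|=1.26327 >1
Stable set (-4.5833, 0).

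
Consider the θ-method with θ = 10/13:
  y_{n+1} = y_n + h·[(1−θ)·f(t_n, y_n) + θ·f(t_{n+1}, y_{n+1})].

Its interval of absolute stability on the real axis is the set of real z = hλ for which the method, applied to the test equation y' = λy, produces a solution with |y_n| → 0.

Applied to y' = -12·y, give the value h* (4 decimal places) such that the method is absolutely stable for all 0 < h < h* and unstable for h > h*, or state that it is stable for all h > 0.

interval (−∞, 0). Any h>0 works for λ=-12.

Set f=λy, z=hλ:
  y_{n+1} = y_n + z·[3/13·y_n + 10/13·y_{n+1}] ⇒ (1 − 10/13z)y_{n+1} = (1 + 3/13z)y_n
  so R(z) = (1 + 3/13z)/(1 − 10/13z).

Solve |R(x)|<1 on ℝ⁻.
x=-0.43: |R|=0.6769
x=-2: |R|=0.2121
x=-10: |R|=0.1504
x=-100: |R|=0.2833
θ=10/13≥1/2 ⇒ |1+3/13x|<|1−10/13x| ∀x<0 ⇒ interval (−∞,0).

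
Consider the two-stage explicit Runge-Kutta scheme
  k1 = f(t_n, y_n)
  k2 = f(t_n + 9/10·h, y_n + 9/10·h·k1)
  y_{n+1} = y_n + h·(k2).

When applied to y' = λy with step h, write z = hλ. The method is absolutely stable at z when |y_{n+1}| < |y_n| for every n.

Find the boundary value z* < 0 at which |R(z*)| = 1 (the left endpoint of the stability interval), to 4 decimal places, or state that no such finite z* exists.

left endpoint -1.1111.

Test eqn y'=λy, z=hλ:
  k1=λy_n ⇒ h·k1=z·y_n;  k2=λ(1+9/10z)y_n ⇒ h·k2=z(1+9/10z)y_n
  y_{n+1}/y_n = 1 + z(1+9/10z) = 1 + z + 9/10z²
  ⇒ R(z) = 1 + z + 9/10z².

Find x<0 with |R(x)|<1.
x=-1.02: |R|=0.9164
R=1: x+9/10x²=0 ⇒ x=−10/9=-1.1111; min R=1−1/(4·9/10)=0.7222>−1
Confirm numerically:
  x=-1.078: |R|=0.96788 <1
  x=-0.911: |R|=0.83593 <1
  x=-0.900: |R|=0.82900 <1
  x=-1.678: |R|=1.85612 >1
  x=-1.173: |R|=1.06534 >1
Interval (-1.1111, 0).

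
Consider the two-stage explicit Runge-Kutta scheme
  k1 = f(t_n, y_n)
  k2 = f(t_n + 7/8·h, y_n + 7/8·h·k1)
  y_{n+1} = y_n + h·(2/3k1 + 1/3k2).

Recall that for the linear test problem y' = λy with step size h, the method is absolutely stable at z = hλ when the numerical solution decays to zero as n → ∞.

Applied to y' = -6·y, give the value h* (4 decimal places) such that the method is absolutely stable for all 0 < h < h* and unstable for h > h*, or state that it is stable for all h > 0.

(-3.4286,0); λ=-6 ⇒ h* = (24/7)/6 = 0.5714.

Set f=λy, z=hλ:
  k1=λy_n ⇒ h·k1=z·y_n;  k2=λ(1+7/8z)y_n ⇒ h·k2=z(1+7/8z)y_n
  y_{n+1}/y_n = 1 + 2/3z + 1/3z(1+7/8z) = 1 + z + 7/24z²
  R(z) = 1 + z + 7/24z².

Find x<0 with |R(x)|<1.
x=-0.47: |R|=0.5944
R=1: x+7/24x²=0 ⇒ x=−24/7=-3.4286; min R=1−1/(4·7/24)=0.1429>−1
Confirm numerically:
  x=-3.053: |R|=0.66557 <1
  x=-2.782: |R|=0.47536 <1
  x=-2.409: |R|=0.28362 <1
  x=-3.880: |R|=1.51087 >1
  x=-3.710: |R|=1.30453 >1
So |R|<1 on (-3.4286, 0).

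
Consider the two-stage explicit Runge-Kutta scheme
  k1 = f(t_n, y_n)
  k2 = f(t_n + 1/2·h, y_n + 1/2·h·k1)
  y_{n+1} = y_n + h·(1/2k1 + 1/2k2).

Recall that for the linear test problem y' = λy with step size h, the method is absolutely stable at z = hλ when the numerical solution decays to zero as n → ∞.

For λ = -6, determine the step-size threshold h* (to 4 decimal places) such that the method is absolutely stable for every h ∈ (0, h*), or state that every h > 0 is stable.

(-4.0000,0); λ=-6 ⇒ h* = (4)/6 = 0.6667.

With y'=λy (z=hλ):
  k1=λy_n ⇒ h·k1=z·y_n;  k2=λ(1+1/2z)y_n ⇒ h·k2=z(1+1/2z)y_n
  y_{n+1}/y_n = 1 + 1/2z + 1/2z(1+1/2z) = 1 + z + 1/4z²
  R(z) = 1 + z + 1/4z².

Boundary: |R(x)|=1, x<0.
x=-0.53: |R|=0.5402
R=1: x+1/4x²=0 ⇒ x=−4=-4.0000; min R=1−1/(4·1/4)=0.0000>−1
Confirm numerically:
  x=-3.436: |R|=0.51552 <1
  x=-2.635: |R|=0.10081 <1
  x=-2.596: |R|=0.08880 <1
  x=-2.281: |R|=0.01974 <1
  x=-4.366: |R|=1.39949 >1
  x=-4.303: |R|=1.32595 >1
  x=-4.045: |R|=1.04551 >1
Stable set (-4.0000, 0).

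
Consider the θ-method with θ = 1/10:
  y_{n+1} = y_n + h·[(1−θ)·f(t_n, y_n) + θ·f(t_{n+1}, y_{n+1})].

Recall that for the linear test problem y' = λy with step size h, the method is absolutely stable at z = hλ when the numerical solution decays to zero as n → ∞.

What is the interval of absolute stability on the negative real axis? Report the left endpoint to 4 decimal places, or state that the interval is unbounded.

z∈(-2.5000,0).

With y'=λy (z=hλ):
  y_{n+1} = y_n + z·[9/10·y_n + 1/10·y_{n+1}] ⇒ (1 − 1/10z)y_{n+1} = (1 + 9/10z)y_n
  R(z) = (1 + 9/10z)/(1 − 1/10z).

Boundary: |R(x)|=1, x<0.
x=-1.01: |R|=0.0827
R=−1: 1+9/10x = −1+1/10x ⇒ -4/5x=2 ⇒ x=2/(-4/5)=-2.5000
Confirm numerically:
  x=-1.657: |R|=0.42146 <1
  x=-1.565: |R|=0.35322 <1
  x=-1.558: |R|=0.34798 <1
  x=-1.255: |R|=0.11506 <1
  x=-2.982: |R|=1.29703 >1
  x=-2.532: |R|=1.02043 >1
Interval (-2.5000, 0).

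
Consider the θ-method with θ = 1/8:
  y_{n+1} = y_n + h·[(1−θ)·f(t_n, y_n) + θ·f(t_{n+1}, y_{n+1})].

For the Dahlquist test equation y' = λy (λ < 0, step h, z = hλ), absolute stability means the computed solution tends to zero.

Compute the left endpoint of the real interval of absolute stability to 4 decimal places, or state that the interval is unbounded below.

On y'=λy, z=hλ:
  y_{n+1} = y_n + z·[7/8·y_n + 1/8·y_{n+1}] ⇒ (1 − 1/8z)y_{n+1} = (1 + 7/8z)y_n
  Hence R(z) = (1 + 7/8z)/(1 − 1/8z).

Solve |R(x)|<1 on ℝ⁻.
x=-1.03: |R|=0.0875
R=−1: 1+7/8x = −1+1/8x ⇒ -3/4x=2 ⇒ x=2/(-3/4)=-2.6667
Confirm numerically:
  x=-2.612: |R|=0.96909 <1
  x=-2.148: |R|=0.69334 <1
  x=-1.832: |R|=0.49064 <1
  x=-1.495: |R|=0.25961 <1
  x=-3.207: |R|=1.28928 >1
  x=-2.810: |R|=1.07956 >1
  x=-2.693: |R|=1.01478 >1
Stable set (-2.6667, 0).

left endpoint -2.6667.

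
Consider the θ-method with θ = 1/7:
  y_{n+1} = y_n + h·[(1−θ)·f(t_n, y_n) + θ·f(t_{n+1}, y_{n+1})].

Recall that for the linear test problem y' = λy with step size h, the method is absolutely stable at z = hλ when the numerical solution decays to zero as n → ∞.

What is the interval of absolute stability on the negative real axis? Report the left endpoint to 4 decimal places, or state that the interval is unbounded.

z∈(-2.8000,0).

With y'=λy (z=hλ):
  y_{n+1} = y_n + z·[6/7·y_n + 1/7·y_{n+1}] ⇒ (1 − 1/7z)y_{n+1} = (1 + 6/7z)y_n
  R(z) = (1 + 6/7z)/(1 − 1/7z).

Solve |R(x)|<1 on ℝ⁻.
x=-0.57: |R|=0.4729
R=−1: 1+6/7x = −1+1/7x ⇒ -5/7x=2 ⇒ x=2/(-5/7)=-2.8000
Confirm numerically:
  x=-2.077: |R|=0.60174 <1
  x=-1.622: |R|=0.31686 <1
  x=-1.434: |R|=0.19018 <1
  x=-3.291: |R|=1.23856 >1
  x=-3.084: |R|=1.14082 >1
  x=-2.898: |R|=1.04950 >1
Interval (-2.8000, 0).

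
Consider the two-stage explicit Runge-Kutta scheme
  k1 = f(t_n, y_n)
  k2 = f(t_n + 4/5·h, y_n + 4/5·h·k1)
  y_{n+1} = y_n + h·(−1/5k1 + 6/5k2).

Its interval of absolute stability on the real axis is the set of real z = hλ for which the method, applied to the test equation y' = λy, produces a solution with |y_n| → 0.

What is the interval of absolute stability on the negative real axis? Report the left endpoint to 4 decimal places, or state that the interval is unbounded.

With y'=λy (z=hλ):
  k1=λy_n ⇒ h·k1=z·y_n;  k2=λ(1+4/5z)y_n ⇒ h·k2=z(1+4/5z)y_n
  y_{n+1}/y_n = 1 − 1/5z + 6/5z(1+4/5z) = 1 + z + 24/25z²
  so R(z) = 1 + z + 24/25z².

Solve |R(x)|<1 on ℝ⁻.
x=-1.05: |R|=1.0084
R=1: x+24/25x²=0 ⇒ x=−25/24=-1.0417; min R=1−1/(4·24/25)=0.7396>−1
Confirm numerically:
  x=-0.978: |R|=0.94022 <1
  x=-0.670: |R|=0.76094 <1
  x=-0.467: |R|=0.74237 <1
  x=-0.434: |R|=0.74682 <1
  x=-1.610: |R|=1.87842 >1
  x=-1.191: |R|=1.17074 >1
  x=-1.128: |R|=1.09349 >1
Stable set (-1.0417, 0).

z∈(-1.0417,0).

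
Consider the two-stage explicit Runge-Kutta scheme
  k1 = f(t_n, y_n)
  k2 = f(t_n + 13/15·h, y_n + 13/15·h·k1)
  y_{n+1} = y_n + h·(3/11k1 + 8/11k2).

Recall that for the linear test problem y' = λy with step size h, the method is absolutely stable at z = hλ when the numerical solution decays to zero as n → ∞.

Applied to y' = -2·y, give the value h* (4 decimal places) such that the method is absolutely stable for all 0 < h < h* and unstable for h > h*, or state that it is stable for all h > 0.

With y'=λy (z=hλ):
  k1=λy_n ⇒ h·k1=z·y_n;  k2=λ(1+13/15z)y_n ⇒ h·k2=z(1+13/15z)y_n
  y_{n+1}/y_n = 1 + 3/11z + 8/11z(1+13/15z) = 1 + z + 104/165z²
  so R(z) = 1 + z + 104/165z².

Solve |R(x)|<1 on ℝ⁻.
x=-1.66: |R|=1.0769
R=1: x+104/165x²=0 ⇒ x=−165/104=-1.5865; min R=1−1/(4·104/165)=0.6034>−1
Confirm numerically:
  x=-1.480: |R|=0.90062 <1
  x=-1.404: |R|=0.83846 <1
  x=-1.304: |R|=0.76778 <1
  x=-1.710: |R|=1.13307 >1
  x=-1.683: |R|=1.10233 >1
Stable set (-1.5865, 0).

(-1.5865,0); λ=-2 ⇒ h* = (165/104)/2 = 0.7933.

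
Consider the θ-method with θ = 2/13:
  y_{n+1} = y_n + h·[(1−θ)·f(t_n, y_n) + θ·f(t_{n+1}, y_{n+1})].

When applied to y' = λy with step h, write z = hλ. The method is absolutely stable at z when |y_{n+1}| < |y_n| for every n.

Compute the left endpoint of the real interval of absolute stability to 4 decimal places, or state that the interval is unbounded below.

left endpoint -2.8889.

Test eqn y'=λy, z=hλ:
  y_{n+1} = y_n + z·[11/13·y_n + 2/13·y_{n+1}] ⇒ (1 − 2/13z)y_{n+1} = (1 + 11/13z)y_n
  so R(z) = (1 + 11/13z)/(1 − 2/13z).

Find x<0 with |R(x)|<1.
x=-0.9: |R|=0.2095
R=−1: 1+11/13x = −1+2/13x ⇒ -9/13x=2 ⇒ x=2/(-9/13)=-2.8889
Confirm numerically:
  x=-2.259: |R|=0.67639 <1
  x=-1.639: |R|=0.30894 <1
  x=-1.588: |R|=0.27621 <1
  x=-1.418: |R|=0.16406 <1
  x=-3.364: |R|=1.21675 >1
  x=-3.323: |R|=1.19887 >1
  x=-3.037: |R|=1.06989 >1
Stable set (-2.8889, 0).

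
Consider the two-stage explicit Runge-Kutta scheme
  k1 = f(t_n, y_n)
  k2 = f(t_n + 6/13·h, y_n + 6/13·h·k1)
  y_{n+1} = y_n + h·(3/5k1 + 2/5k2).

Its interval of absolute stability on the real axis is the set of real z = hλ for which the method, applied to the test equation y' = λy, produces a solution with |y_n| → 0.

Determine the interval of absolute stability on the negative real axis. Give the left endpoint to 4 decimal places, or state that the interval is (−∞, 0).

Set f=λy, z=hλ:
  k1=λy_n ⇒ h·k1=z·y_n;  k2=λ(1+6/13z)y_n ⇒ h·k2=z(1+6/13z)y_n
  y_{n+1}/y_n = 1 + 3/5z + 2/5z(1+6/13z) = 1 + z + 12/65z²
  so R(z) = 1 + z + 12/65z².

Solve |R(x)|<1 on ℝ⁻.
x=-1.4: |R|=0.0382
R=1: x+12/65x²=0 ⇒ x=−65/12=-5.4167; min R=1−1/(4·12/65)=-0.3542>−1
Confirm numerically:
  x=-3.723: |R|=0.16410 <1
  x=-3.438: |R|=0.25587 <1
  x=-2.785: |R|=0.35308 <1
  x=-5.906: |R|=1.53354 >1
  x=-5.437: |R|=1.02041 >1
Interval (-5.4167, 0).

(-5.4167, 0).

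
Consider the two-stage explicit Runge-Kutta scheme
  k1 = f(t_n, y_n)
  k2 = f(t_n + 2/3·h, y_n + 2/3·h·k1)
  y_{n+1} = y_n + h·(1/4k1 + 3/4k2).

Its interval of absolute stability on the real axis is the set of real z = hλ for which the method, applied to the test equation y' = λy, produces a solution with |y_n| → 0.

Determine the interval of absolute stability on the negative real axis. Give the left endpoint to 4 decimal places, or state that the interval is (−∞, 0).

z∈(-2.0000,0).

On y'=λy, z=hλ:
  k1=λy_n ⇒ h·k1=z·y_n;  k2=λ(1+2/3z)y_n ⇒ h·k2=z(1+2/3z)y_n
  y_{n+1}/y_n = 1 + 1/4z + 3/4z(1+2/3z) = 1 + z + 1/2z²
  Hence R(z) = 1 + z + 1/2z².

Need |R(x)|<1, x<0.
x=-1.62: |R|=0.6922
R=1: x+1/2x²=0 ⇒ x=−2=-2.0000; min R=1−1/(4·1/2)=0.5000>−1
Confirm numerically:
  x=-1.797: |R|=0.81760 <1
  x=-1.129: |R|=0.50832 <1
  x=-1.082: |R|=0.50336 <1
  x=-0.938: |R|=0.50192 <1
  x=-2.202: |R|=1.22240 >1
  x=-2.033: |R|=1.03354 >1
Stable set (-2.0000, 0).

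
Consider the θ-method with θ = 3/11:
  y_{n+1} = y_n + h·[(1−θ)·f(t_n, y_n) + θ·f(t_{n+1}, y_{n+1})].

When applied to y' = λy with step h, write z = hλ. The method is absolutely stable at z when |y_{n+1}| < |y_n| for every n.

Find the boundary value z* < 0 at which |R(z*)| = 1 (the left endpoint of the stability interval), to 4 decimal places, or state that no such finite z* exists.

On y'=λy, z=hλ:
  y_{n+1} = y_n + z·[8/11·y_n + 3/11·y_{n+1}] ⇒ (1 − 3/11z)y_{n+1} = (1 + 8/11z)y_n
  ⇒ R(z) = (1 + 8/11z)/(1 − 3/11z).

Find x<0 with |R(x)|<1.
x=-0.95: |R|=0.2455
R=−1: 1+8/11x = −1+3/11x ⇒ -5/11x=2 ⇒ x=2/(-5/11)=-4.4000
Confirm numerically:
  x=-3.495: |R|=0.78939 <1
  x=-3.172: |R|=0.70072 <1
  x=-1.875: |R|=0.24060 <1
  x=-1.782: |R|=0.19919 <1
  x=-4.664: |R|=1.05282 >1
  x=-4.642: |R|=1.04854 >1
So |R|<1 on (-4.4000, 0).

left endpoint -4.4000.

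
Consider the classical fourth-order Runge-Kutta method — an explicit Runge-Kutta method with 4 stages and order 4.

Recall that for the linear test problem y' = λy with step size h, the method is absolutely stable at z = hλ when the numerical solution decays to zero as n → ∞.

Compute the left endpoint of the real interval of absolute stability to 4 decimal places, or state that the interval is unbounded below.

Set f=λy, z=hλ:
  order 4, 4-stage ⇒ R(z)=1+z+z^2/2+z^3/6+z^4/24
  (e.g. R(-1.62)=0.27059, |R|=0.27059)

Find x<0 with |R(x)|<1.
x=-1.62: |R|=0.2706
|R(-1.49)|=0.2741 |R(-1.21)|=0.3161 |R(-1)|=0.3750
Bisect:
  x_lo=-3.1747 |R|=1.7644  x_hi=-0.1862 |R|=0.8301
  mid=-1.68047 |R|=0.27287 →hi
  mid=-2.42759 |R|=0.58170 →hi
  mid=-2.80115 |R|=1.02416 →lo
  mid=-2.61437 |R|=0.77143 →hi
  mid=-2.70776 |R|=0.88925 →hi
  mid=-2.75445 |R|=0.95449 →hi
  mid=-2.77780 |R|=0.98876 →hi
  mid=-2.78947 |R|=1.00632 →lo
  ...
  [-2.78546,-2.78528] ⇒ x*=-2.7853
Interval (-2.7853, 0).

z* = -2.7853.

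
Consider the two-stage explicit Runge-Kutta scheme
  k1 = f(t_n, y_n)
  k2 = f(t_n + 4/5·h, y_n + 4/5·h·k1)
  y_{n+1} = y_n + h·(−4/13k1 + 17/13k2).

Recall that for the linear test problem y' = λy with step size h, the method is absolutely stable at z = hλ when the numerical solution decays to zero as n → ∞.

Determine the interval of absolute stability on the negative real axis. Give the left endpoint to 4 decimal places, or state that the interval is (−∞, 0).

z∈(-0.9559,0).

On y'=λy, z=hλ:
  k1=λy_n ⇒ h·k1=z·y_n;  k2=λ(1+4/5z)y_n ⇒ h·k2=z(1+4/5z)y_n
  y_{n+1}/y_n = 1 − 4/13z + 17/13z(1+4/5z) = 1 + z + 68/65z²
  so R(z) = 1 + z + 68/65z².

Need |R(x)|<1, x<0.
x=-1.11: |R|=1.1790
R=1: x+68/65x²=0 ⇒ x=−65/68=-0.9559; min R=1−1/(4·68/65)=0.7610>−1
Confirm numerically:
  x=-0.664: |R|=0.79725 <1
  x=-0.663: |R|=0.79686 <1
  x=-0.542: |R|=0.76532 <1
  x=-1.534: |R|=1.92776 >1
  x=-1.109: |R|=1.17764 >1
Interval (-0.9559, 0).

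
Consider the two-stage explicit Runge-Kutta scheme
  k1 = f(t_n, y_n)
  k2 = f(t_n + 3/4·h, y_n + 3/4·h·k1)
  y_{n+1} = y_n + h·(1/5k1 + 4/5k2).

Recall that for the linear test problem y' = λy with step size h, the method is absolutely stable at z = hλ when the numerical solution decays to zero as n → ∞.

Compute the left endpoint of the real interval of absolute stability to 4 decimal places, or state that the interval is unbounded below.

With y'=λy (z=hλ):
  k1=λy_n ⇒ h·k1=z·y_n;  k2=λ(1+3/4z)y_n ⇒ h·k2=z(1+3/4z)y_n
  y_{n+1}/y_n = 1 + 1/5z + 4/5z(1+3/4z) = 1 + z + 3/5z²
  Hence R(z) = 1 + z + 3/5z².

Find x<0 with |R(x)|<1.
x=-1.75: |R|=1.0875
R=1: x+3/5x²=0 ⇒ x=−5/3=-1.6667; min R=1−1/(4·3/5)=0.5833>−1
Confirm numerically:
  x=-1.614: |R|=0.94900 <1
  x=-0.959: |R|=0.59281 <1
  x=-0.726: |R|=0.59025 <1
  x=-2.178: |R|=1.66821 >1
  x=-2.081: |R|=1.51734 >1
  x=-2.080: |R|=1.51584 >1
Stable set (-1.6667, 0).

z* = -1.6667.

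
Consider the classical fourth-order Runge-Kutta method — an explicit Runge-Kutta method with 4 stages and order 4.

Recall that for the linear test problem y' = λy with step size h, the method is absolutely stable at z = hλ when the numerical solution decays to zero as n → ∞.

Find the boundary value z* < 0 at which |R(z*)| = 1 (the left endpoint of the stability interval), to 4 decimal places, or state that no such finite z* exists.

left endpoint -2.7853.

On y'=λy, z=hλ:
  order 4, 4-stage ⇒ R(z)=1+z+z^2/2+z^3/6+z^4/24
  (e.g. R(-0.57)=0.56598, |R|=0.56598)

Solve |R(x)|<1 on ℝ⁻.
x=-0.57: |R|=0.5660
|R(-1.75)|=0.2788 |R(-0.94)|=0.3959 |R(-0.81)|=0.4474
Bisect:
  x_lo=-3.1831 |R|=1.7852  x_hi=-0.3088 |R|=0.7344
  mid=-1.74596 |R|=0.27836 →hi
  mid=-2.46453 |R|=0.61472 →hi
  mid=-2.82382 |R|=1.05966 →lo
  mid=-2.64418 |R|=0.80727 →hi
  mid=-2.73400 |R|=0.92538 →hi
  mid=-2.77891 |R|=0.99042 →hi
  mid=-2.80137 |R|=1.02451 →lo
  mid=-2.79014 |R|=1.00733 →lo
  mid=-2.78453 |R|=0.99884 →hi
  ...
  [-2.78540,-2.78523] ⇒ x*=-2.7853
So |R|<1 on (-2.7853, 0).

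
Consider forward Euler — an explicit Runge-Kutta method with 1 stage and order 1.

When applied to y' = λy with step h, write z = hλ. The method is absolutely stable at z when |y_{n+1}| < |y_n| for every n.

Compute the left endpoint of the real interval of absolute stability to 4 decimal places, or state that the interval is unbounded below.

z* = -2.0000.

On y'=λy, z=hλ:
  order 1, 1-stage ⇒ R(z)=1+z
  (e.g. R(-1.74)=-0.74000, |R|=0.74000)

Boundary: |R(x)|=1, x<0.
x=-1.74: |R|=0.7400
|R(-1.99)|=0.9900 |R(-1.3)|=0.3000 |R(-0.84)|=0.1600
Bisect:
  x_lo=-2.8959 |R|=1.8959  x_hi=-0.2871 |R|=0.7129
  mid=-1.59150 |R|=0.59150 →hi
  mid=-2.24368 |R|=1.24368 →lo
  mid=-1.91759 |R|=0.91759 →hi
  mid=-2.08064 |R|=1.08064 →lo
  mid=-1.99911 |R|=0.99911 →hi
  mid=-2.03987 |R|=1.03987 →lo
  mid=-2.01949 |R|=1.01949 →lo
  mid=-2.00930 |R|=1.00930 →lo
  mid=-2.00421 |R|=1.00421 →lo
  ...
  [-2.00007,-1.99991] ⇒ x*=-2.0000
Interval (-2.0000, 0).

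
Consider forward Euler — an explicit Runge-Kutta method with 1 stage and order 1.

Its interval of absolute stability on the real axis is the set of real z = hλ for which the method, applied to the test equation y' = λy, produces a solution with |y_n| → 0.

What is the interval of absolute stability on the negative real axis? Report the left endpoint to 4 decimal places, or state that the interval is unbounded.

z∈(-2.0000,0).

Test eqn y'=λy, z=hλ:
  order 1, 1-stage ⇒ R(z)=1+z
  (e.g. R(-0.51)=0.49000, |R|=0.49000)

Boundary: |R(x)|=1, x<0.
x=-0.51: |R|=0.4900
|R(-1.98)|=0.9800 |R(-1.56)|=0.5600 |R(-1.53)|=0.5300
Bisect:
  x_lo=-2.7632 |R|=1.7632  x_hi=-0.1105 |R|=0.8895
  mid=-1.43682 |R|=0.43682 →hi
  mid=-2.10000 |R|=1.10000 →lo
  mid=-1.76841 |R|=0.76841 →hi
  mid=-1.93420 |R|=0.93420 →hi
  mid=-2.01710 |R|=1.01710 →lo
  mid=-1.97565 |R|=0.97565 →hi
  mid=-1.99638 |R|=0.99638 →hi
  ...
  [-2.00010,-1.99994] ⇒ x*=-2.0000
So |R|<1 on (-2.0000, 0).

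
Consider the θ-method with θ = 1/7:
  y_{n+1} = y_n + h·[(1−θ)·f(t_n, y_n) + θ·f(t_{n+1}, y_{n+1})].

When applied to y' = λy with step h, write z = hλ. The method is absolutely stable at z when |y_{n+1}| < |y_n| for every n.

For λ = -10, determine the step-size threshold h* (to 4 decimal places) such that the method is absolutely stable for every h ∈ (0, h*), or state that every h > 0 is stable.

With y'=λy (z=hλ):
  y_{n+1} = y_n + z·[6/7·y_n + 1/7·y_{n+1}] ⇒ (1 − 1/7z)y_{n+1} = (1 + 6/7z)y_n
  ⇒ R(z) = (1 + 6/7z)/(1 − 1/7z).

Boundary: |R(x)|=1, x<0.
x=-1.68: |R|=0.3548
R=−1: 1+6/7x = −1+1/7x ⇒ -5/7x=2 ⇒ x=2/(-5/7)=-2.8000
Confirm numerically:
  x=-2.643: |R|=0.91859 <1
  x=-2.586: |R|=0.88838 <1
  x=-1.683: |R|=0.35679 <1
  x=-3.123: |R|=1.15954 >1
  x=-3.052: |R|=1.12535 >1
  x=-2.931: |R|=1.06596 >1
So |R|<1 on (-2.8000, 0).

(-2.8000,0); λ=-10 ⇒ h* = (14/5)/10 = 0.2800.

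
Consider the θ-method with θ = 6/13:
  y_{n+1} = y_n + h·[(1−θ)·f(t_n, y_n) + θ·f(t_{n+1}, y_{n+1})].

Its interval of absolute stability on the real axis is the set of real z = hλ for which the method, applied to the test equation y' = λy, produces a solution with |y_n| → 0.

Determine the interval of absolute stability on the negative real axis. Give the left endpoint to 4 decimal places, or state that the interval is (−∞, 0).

z∈(-26.0000,0).

Test eqn y'=λy, z=hλ:
  y_{n+1} = y_n + z·[7/13·y_n + 6/13·y_{n+1}] ⇒ (1 − 6/13z)y_{n+1} = (1 + 7/13z)y_n
  so R(z) = (1 + 7/13z)/(1 − 6/13z).

Find x<0 with |R(x)|<1.
x=-1.17: |R|=0.2403
R=−1: 1+7/13x = −1+6/13x ⇒ -1/13x=2 ⇒ x=2/(-1/13)=-26.0000
Confirm numerically:
  x=-25.430: |R|=0.99656 <1
  x=-17.546: |R|=0.92852 <1
  x=-17.350: |R|=0.92613 <1
  x=-26.587: |R|=1.00340 >1
  x=-26.440: |R|=1.00256 >1
  x=-26.293: |R|=1.00172 >1
Stable set (-26.0000, 0).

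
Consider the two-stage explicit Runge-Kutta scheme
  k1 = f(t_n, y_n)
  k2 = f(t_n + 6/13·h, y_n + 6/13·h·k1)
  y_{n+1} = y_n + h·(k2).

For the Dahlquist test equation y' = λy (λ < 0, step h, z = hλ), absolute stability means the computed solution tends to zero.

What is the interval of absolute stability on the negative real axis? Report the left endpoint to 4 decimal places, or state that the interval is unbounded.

(-2.1667, 0).

Set f=λy, z=hλ:
  k1=λy_n ⇒ h·k1=z·y_n;  k2=λ(1+6/13z)y_n ⇒ h·k2=z(1+6/13z)y_n
  y_{n+1}/y_n = 1 + z(1+6/13z) = 1 + z + 6/13z²
  R(z) = 1 + z + 6/13z².

Find x<0 with |R(x)|<1.
x=-0.62: |R|=0.5574
R=1: x+6/13x²=0 ⇒ x=−13/6=-2.1667; min R=1−1/(4·6/13)=0.4583>−1
Confirm numerically:
  x=-1.688: |R|=0.62708 <1
  x=-1.669: |R|=0.61664 <1
  x=-1.640: |R|=0.60135 <1
  x=-1.406: |R|=0.50639 <1
  x=-2.614: |R|=1.53969 >1
  x=-2.322: |R|=1.16647 >1
  x=-2.275: |R|=1.11375 >1
So |R|<1 on (-2.1667, 0).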